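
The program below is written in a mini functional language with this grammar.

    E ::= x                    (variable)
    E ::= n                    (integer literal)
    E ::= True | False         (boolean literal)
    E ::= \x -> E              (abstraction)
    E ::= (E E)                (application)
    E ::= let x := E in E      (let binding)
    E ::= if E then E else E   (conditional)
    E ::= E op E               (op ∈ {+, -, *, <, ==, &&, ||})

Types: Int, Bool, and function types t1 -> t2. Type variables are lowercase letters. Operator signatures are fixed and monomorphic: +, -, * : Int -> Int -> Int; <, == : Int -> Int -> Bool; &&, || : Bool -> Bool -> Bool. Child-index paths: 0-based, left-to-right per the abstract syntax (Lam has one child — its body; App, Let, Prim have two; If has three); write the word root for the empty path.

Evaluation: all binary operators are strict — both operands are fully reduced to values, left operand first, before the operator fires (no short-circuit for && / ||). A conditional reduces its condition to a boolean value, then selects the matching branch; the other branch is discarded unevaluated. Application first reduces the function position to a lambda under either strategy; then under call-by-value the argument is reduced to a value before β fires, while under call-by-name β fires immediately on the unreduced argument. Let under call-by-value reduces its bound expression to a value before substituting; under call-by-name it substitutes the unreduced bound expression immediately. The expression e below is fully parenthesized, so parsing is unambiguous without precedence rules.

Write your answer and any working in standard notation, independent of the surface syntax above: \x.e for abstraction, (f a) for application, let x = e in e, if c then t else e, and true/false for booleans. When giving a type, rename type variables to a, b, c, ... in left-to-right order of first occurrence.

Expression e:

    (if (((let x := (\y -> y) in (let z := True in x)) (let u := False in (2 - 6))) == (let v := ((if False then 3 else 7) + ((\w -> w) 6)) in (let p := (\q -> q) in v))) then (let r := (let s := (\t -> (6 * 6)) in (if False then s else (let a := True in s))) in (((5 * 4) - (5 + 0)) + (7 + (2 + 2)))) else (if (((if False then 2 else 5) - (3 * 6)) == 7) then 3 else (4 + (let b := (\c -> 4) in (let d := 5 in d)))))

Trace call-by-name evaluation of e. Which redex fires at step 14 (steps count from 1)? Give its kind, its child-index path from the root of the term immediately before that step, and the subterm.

Working:
step 0: (if (((let x = (\y.y) in (let z = true in x)) (let u = false in (2 - 6))) == (let v = ((if false then 3 else 7) + ((\w.w) 6)) in (let p = (\q.q) in v))) then (let r = (let s = (\t.(6 * 6)) in (if false then s else (let a = true in s))) in (((5 * 4) - (5 + 0)) + (7 + (2 + 2)))) else (if (((if false then 2 else 5) - (3 * 6)) == 7) then 3 else (4 + (let b = (\c.4) in (let d = 5 in d)))))
step 1: [let@0.0.0] (if (((let z = true in (\y.y)) (let u = false in (2 - 6))) == (let v = ((if false then 3 else 7) + ((\w.w) 6)) in (let p = (\q.q) in v))) then (let r = (let s = (\t.(6 * 6)) in (if false then s else (let a = true in s))) in (((5 * 4) - (5 + 0)) + (7 + (2 + 2)))) else (if (((if false then 2 else 5) - (3 * 6)) == 7) then 3 else (4 + (let b = (\c.4) in (let d = 5 in d)))))
step 2: [let@0.0.0] (if (((\y.y) (let u = false in (2 - 6))) == (let v = ((if false then 3 else 7) + ((\w.w) 6)) in (let p = (\q.q) in v))) then (let r = (let s = (\t.(6 * 6)) in (if false then s else (let a = true in s))) in (((5 * 4) - (5 + 0)) + (7 + (2 + 2)))) else (if (((if false then 2 else 5) - (3 * 6)) == 7) then 3 else (4 + (let b = (\c.4) in (let d = 5 in d)))))
step 3: [beta@0.0] (if ((let u = false in (2 - 6)) == (let v = ((if false then 3 else 7) + ((\w.w) 6)) in (let p = (\q.q) in v))) then (let r = (let s = (\t.(6 * 6)) in (if false then s else (let a = true in s))) in (((5 * 4) - (5 + 0)) + (7 + (2 + 2)))) else (if (((if false then 2 else 5) - (3 * 6)) == 7) then 3 else (4 + (let b = (\c.4) in (let d = 5 in d)))))
step 4: [let@0.0] (if ((2 - 6) == (let v = ((if false then 3 else 7) + ((\w.w) 6)) in (let p = (\q.q) in v))) then (let r = (let s = (\t.(6 * 6)) in (if false then s else (let a = true in s))) in (((5 * 4) - (5 + 0)) + (7 + (2 + 2)))) else (if (((if false then 2 else 5) - (3 * 6)) == 7) then 3 else (4 + (let b = (\c.4) in (let d = 5 in d)))))
step 5: [delta@0.0] (if (-4 == (let v = ((if false then 3 else 7) + ((\w.w) 6)) in (let p = (\q.q) in v))) then (let r = (let s = (\t.(6 * 6)) in (if false then s else (let a = true in s))) in (((5 * 4) - (5 + 0)) + (7 + (2 + 2)))) else (if (((if false then 2 else 5) - (3 * 6)) == 7) then 3 else (4 + (let b = (\c.4) in (let d = 5 in d)))))
step 6: [let@0.1] (if (-4 == (let p = (\q.q) in ((if false then 3 else 7) + ((\w.w) 6)))) then (let r = (let s = (\t.(6 * 6)) in (if false then s else (let a = true in s))) in (((5 * 4) - (5 + 0)) + (7 + (2 + 2)))) else (if (((if false then 2 else 5) - (3 * 6)) == 7) then 3 else (4 + (let b = (\c.4) in (let d = 5 in d)))))
step 7: [let@0.1] (if (-4 == ((if false then 3 else 7) + ((\w.w) 6))) then (let r = (let s = (\t.(6 * 6)) in (if false then s else (let a = true in s))) in (((5 * 4) - (5 + 0)) + (7 + (2 + 2)))) else (if (((if false then 2 else 5) - (3 * 6)) == 7) then 3 else (4 + (let b = (\c.4) in (let d = 5 in d)))))
step 8: [if@0.1.0] (if (-4 == (7 + ((\w.w) 6))) then (let r = (let s = (\t.(6 * 6)) in (if false then s else (let a = true in s))) in (((5 * 4) - (5 + 0)) + (7 + (2 + 2)))) else (if (((if false then 2 else 5) - (3 * 6)) == 7) then 3 else (4 + (let b = (\c.4) in (let d = 5 in d)))))
step 9: [beta@0.1.1] (if (-4 == (7 + 6)) then (let r = (let s = (\t.(6 * 6)) in (if false then s else (let a = true in s))) in (((5 * 4) - (5 + 0)) + (7 + (2 + 2)))) else (if (((if false then 2 else 5) - (3 * 6)) == 7) then 3 else (4 + (let b = (\c.4) in (let d = 5 in d)))))
step 10: [delta@0.1] (if (-4 == 13) then (let r = (let s = (\t.(6 * 6)) in (if false then s else (let a = true in s))) in (((5 * 4) - (5 + 0)) + (7 + (2 + 2)))) else (if (((if false then 2 else 5) - (3 * 6)) == 7) then 3 else (4 + (let b = (\c.4) in (let d = 5 in d)))))
step 11: [delta@0] (if false then (let r = (let s = (\t.(6 * 6)) in (if false then s else (let a = true in s))) in (((5 * 4) - (5 + 0)) + (7 + (2 + 2)))) else (if (((if false then 2 else 5) - (3 * 6)) == 7) then 3 else (4 + (let b = (\c.4) in (let d = 5 in d)))))
step 12: [if@root] (if (((if false then 2 else 5) - (3 * 6)) == 7) then 3 else (4 + (let b = (\c.4) in (let d = 5 in d))))
step 13: [if@0.0.0] (if ((5 - (3 * 6)) == 7) then 3 else (4 + (let b = (\c.4) in (let d = 5 in d))))
step 14: [delta@0.0.1] (if ((5 - 18) == 7) then 3 else (4 + (let b = (\c.4) in (let d = 5 in d))))

Answer: delta at 0.0.1 : (3 * 6)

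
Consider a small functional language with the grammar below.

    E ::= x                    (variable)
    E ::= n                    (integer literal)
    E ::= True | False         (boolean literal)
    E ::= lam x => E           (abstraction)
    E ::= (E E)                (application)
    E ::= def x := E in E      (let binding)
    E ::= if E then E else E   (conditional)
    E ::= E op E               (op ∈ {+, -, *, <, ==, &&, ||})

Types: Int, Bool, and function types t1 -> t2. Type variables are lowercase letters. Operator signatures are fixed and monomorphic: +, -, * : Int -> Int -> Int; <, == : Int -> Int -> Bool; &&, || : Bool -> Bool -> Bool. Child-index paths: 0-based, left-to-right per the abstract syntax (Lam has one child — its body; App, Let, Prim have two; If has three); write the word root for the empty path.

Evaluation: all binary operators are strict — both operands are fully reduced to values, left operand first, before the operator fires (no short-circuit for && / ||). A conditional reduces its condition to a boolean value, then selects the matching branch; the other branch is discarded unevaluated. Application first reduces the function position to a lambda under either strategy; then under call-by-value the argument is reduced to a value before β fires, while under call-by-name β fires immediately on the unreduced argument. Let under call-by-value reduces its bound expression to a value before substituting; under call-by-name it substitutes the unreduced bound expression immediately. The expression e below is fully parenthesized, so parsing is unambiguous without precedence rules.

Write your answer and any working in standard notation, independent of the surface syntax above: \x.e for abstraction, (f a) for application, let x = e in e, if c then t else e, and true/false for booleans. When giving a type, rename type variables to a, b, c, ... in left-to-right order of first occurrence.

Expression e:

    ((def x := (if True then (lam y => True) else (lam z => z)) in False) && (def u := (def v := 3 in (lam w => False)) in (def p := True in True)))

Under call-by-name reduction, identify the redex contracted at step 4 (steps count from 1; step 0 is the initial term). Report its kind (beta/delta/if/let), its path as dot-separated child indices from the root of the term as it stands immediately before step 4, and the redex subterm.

Derivation:
step 0: ((let x = (if true then (\y.true) else (\z.z)) in false) && (let u = (let v = 3 in (\w.false)) in (let p = true in true)))
step 1: [let@0] (false && (let u = (let v = 3 in (\w.false)) in (let p = true in true)))
step 2: [let@1] (false && (let p = true in true))
step 3: [let@1] (false && true)
step 4: [delta@root] false

Answer: delta at root : (false && true)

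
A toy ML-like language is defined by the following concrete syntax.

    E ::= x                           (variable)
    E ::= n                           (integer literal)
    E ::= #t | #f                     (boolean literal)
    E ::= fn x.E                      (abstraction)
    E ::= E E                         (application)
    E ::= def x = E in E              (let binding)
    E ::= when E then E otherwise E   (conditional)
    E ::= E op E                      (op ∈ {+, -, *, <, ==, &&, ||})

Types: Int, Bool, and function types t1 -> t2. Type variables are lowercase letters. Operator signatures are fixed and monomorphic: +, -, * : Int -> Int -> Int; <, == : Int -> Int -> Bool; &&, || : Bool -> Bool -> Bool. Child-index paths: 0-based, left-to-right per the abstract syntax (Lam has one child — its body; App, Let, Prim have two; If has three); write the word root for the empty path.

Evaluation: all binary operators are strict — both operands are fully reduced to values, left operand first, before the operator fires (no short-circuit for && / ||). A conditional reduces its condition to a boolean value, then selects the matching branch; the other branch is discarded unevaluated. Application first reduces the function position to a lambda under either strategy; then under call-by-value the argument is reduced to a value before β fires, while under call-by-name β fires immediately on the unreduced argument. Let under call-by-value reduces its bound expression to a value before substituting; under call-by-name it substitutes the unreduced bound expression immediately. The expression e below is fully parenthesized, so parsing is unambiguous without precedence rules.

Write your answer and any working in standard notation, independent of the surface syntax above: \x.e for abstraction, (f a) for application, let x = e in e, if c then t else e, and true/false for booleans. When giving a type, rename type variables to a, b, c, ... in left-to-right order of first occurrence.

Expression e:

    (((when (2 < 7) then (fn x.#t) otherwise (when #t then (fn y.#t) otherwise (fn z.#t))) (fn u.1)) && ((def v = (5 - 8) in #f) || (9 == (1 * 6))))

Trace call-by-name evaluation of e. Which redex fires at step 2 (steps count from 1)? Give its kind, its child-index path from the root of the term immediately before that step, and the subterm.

Working:
step 0: (((if (2 < 7) then (\x.true) else (if true then (\y.true) else (\z.true))) (\u.1)) && ((let v = (5 - 8) in false) || (9 == (1 * 6))))
step 1: [delta@0.0.0] (((if true then (\x.true) else (if true then (\y.true) else (\z.true))) (\u.1)) && ((let v = (5 - 8) in false) || (9 == (1 * 6))))
step 2: [if@0.0] (((\x.true) (\u.1)) && ((let v = (5 - 8) in false) || (9 == (1 * 6))))

Answer: if at 0.0 : (if true then (\x.true) else (if true then (\y.true) else (\z.true)))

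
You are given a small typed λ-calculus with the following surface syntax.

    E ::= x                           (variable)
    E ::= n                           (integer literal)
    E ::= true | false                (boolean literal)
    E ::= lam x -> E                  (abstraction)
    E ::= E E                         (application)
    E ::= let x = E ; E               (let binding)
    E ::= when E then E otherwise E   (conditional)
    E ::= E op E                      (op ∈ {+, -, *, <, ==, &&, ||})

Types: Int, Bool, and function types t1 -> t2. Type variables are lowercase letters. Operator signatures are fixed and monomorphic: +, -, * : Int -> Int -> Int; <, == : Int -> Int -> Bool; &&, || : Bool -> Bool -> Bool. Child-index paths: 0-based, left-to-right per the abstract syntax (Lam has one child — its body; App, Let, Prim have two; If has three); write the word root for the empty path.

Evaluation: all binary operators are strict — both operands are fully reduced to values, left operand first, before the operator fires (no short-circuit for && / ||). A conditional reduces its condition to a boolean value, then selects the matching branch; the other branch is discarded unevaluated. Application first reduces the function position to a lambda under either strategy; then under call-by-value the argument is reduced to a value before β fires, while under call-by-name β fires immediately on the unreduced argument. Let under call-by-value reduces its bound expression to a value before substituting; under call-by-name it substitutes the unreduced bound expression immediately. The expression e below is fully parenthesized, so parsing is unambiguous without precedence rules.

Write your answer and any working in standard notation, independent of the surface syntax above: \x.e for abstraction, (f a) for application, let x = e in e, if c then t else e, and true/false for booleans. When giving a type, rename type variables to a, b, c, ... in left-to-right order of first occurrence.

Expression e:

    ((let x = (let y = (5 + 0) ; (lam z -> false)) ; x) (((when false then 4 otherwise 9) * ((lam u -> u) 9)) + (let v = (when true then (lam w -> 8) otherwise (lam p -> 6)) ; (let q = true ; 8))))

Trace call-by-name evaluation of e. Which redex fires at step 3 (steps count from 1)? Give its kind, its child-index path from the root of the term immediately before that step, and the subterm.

Answer: beta at root : ((\z.false) (((if false then 4 else 9) * ((\u.u) 9)) + (let v = (if true then (\w.8) else (\p.6)) in (let q = true in 8))))

Working:
step 0: ((let x = (let y = (5 + 0) in (\z.false)) in x) (((if false then 4 else 9) * ((\u.u) 9)) + (let v = (if true then (\w.8) else (\p.6)) in (let q = true in 8))))
step 1: [let@0] ((let y = (5 + 0) in (\z.false)) (((if false then 4 else 9) * ((\u.u) 9)) + (let v = (if true then (\w.8) else (\p.6)) in (let q = true in 8))))
step 2: [let@0] ((\z.false) (((if false then 4 else 9) * ((\u.u) 9)) + (let v = (if true then (\w.8) else (\p.6)) in (let q = true in 8))))
step 3: [beta@root] false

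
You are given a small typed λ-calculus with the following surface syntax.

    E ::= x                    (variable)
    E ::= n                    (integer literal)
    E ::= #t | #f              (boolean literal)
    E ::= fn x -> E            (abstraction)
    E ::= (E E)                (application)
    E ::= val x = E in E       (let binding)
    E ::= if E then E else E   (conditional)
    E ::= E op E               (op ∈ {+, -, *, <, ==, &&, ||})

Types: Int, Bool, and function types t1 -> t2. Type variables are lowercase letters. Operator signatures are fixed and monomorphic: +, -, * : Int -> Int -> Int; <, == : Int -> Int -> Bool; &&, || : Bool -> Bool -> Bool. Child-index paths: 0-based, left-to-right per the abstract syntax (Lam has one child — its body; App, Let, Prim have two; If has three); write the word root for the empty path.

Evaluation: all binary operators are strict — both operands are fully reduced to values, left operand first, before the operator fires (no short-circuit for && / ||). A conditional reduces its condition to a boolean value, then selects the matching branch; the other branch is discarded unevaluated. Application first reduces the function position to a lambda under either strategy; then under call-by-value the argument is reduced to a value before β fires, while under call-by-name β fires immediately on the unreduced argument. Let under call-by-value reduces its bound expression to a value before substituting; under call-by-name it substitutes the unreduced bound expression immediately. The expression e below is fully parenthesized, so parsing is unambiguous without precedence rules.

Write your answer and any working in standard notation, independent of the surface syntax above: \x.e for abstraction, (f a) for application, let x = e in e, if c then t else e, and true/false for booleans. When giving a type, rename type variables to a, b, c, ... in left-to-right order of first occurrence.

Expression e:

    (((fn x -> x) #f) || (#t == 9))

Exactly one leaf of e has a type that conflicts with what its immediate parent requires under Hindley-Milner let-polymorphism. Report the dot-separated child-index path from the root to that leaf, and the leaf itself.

Answer: 1.0 : true

Working:
x : a
\x._ : a -> a
  unify a -> a ~ Bool -> b
  unify a ~ Bool
  unify Bool ~ b
_ _ : Bool
  unify Bool ~ Bool
  unify Bool ~ Int
  FAIL: mismatch Bool ~ Int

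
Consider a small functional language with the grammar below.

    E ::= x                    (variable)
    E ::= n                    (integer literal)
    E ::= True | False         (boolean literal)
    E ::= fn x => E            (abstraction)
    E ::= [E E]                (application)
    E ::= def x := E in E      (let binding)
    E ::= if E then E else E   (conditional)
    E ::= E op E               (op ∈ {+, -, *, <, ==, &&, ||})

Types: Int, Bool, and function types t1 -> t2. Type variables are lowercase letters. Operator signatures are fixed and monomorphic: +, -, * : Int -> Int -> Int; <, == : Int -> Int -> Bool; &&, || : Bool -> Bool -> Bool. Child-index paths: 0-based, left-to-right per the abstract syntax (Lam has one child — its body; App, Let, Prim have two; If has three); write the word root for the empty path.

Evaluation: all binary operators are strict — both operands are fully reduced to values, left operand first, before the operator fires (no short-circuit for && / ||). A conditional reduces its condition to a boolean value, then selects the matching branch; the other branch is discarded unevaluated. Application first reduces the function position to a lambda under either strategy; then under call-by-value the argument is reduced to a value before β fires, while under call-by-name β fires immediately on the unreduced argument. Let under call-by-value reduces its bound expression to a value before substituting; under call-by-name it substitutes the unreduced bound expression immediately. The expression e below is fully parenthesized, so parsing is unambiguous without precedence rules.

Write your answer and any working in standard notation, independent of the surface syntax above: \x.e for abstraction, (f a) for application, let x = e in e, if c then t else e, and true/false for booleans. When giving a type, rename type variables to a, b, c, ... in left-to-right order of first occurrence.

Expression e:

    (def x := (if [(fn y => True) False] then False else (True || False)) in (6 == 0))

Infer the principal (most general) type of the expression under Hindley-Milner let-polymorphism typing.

Answer: Bool

Derivation:
\y._ : a -> Bool
  unify a -> Bool ~ Bool -> b
  unify a ~ Bool
  unify Bool ~ b
_ _ : Bool
  unify Bool ~ Bool
  unify Bool ~ Bool
  unify Bool ~ Bool
  unify Bool ~ Bool
let x : Bool
  unify Int ~ Int
  unify Int ~ Int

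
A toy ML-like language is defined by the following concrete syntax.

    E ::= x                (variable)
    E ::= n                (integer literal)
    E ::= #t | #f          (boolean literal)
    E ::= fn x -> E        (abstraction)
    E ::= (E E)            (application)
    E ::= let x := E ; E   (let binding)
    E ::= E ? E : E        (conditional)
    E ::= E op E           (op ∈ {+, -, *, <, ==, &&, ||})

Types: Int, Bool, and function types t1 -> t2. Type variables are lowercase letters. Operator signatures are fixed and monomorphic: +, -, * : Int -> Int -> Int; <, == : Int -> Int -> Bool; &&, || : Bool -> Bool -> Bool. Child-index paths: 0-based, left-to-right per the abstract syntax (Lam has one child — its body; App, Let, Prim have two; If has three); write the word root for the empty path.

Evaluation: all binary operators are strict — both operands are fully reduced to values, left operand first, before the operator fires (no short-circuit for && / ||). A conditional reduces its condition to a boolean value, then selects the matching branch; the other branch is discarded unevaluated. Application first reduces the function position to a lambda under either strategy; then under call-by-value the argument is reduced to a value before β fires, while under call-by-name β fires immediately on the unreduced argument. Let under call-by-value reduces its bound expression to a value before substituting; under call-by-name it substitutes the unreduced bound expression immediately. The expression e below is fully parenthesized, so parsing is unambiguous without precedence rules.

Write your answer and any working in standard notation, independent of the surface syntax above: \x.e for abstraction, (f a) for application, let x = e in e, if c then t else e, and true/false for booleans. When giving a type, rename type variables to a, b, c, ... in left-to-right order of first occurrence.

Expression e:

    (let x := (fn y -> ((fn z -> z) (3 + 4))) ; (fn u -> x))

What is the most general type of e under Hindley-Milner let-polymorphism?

Trace:
z : b
\z._ : b -> b
  unify Int ~ Int
  unify Int ~ Int
  unify b -> b ~ Int -> c
  unify b ~ Int
  unify Int ~ c
_ _ : Int
\y._ : a -> Int
let x : forall. a -> Int
x : e -> Int
\u._ : d -> e -> Int

Answer: a -> b -> Int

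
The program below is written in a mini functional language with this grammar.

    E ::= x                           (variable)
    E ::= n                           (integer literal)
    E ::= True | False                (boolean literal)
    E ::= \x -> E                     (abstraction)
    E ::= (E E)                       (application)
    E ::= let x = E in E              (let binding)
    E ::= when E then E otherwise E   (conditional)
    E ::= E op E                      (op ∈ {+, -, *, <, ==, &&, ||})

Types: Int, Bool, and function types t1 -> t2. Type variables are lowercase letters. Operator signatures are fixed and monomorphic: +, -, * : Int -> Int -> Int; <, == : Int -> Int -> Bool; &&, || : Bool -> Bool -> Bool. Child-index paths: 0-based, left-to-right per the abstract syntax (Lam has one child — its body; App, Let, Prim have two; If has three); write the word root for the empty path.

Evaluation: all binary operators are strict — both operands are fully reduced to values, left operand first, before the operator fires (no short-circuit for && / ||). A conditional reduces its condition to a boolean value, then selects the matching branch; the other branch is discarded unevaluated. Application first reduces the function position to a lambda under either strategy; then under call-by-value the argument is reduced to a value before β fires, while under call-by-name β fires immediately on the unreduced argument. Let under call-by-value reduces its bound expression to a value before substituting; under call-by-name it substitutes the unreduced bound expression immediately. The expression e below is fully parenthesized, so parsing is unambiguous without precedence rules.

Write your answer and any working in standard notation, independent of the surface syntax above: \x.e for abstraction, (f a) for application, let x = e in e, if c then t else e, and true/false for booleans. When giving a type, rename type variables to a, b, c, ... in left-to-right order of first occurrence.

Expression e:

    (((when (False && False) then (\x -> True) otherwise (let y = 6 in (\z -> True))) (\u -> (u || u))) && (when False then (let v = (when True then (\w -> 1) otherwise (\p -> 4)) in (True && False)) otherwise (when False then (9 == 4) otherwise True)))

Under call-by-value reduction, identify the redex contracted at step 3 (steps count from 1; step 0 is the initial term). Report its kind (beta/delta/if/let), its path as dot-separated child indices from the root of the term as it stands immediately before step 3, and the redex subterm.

Derivation:
step 0: (((if (false && false) then (\x.true) else (let y = 6 in (\z.true))) (\u.(u || u))) && (if false then (let v = (if true then (\w.1) else (\p.4)) in (true && false)) else (if false then (9 == 4) else true)))
step 1: [delta@0.0.0] (((if false then (\x.true) else (let y = 6 in (\z.true))) (\u.(u || u))) && (if false then (let v = (if true then (\w.1) else (\p.4)) in (true && false)) else (if false then (9 == 4) else true)))
step 2: [if@0.0] (((let y = 6 in (\z.true)) (\u.(u || u))) && (if false then (let v = (if true then (\w.1) else (\p.4)) in (true && false)) else (if false then (9 == 4) else true)))
step 3: [let@0.0] (((\z.true) (\u.(u || u))) && (if false then (let v = (if true then (\w.1) else (\p.4)) in (true && false)) else (if false then (9 == 4) else true)))

Answer: let at 0.0 : (let y = 6 in (\z.true))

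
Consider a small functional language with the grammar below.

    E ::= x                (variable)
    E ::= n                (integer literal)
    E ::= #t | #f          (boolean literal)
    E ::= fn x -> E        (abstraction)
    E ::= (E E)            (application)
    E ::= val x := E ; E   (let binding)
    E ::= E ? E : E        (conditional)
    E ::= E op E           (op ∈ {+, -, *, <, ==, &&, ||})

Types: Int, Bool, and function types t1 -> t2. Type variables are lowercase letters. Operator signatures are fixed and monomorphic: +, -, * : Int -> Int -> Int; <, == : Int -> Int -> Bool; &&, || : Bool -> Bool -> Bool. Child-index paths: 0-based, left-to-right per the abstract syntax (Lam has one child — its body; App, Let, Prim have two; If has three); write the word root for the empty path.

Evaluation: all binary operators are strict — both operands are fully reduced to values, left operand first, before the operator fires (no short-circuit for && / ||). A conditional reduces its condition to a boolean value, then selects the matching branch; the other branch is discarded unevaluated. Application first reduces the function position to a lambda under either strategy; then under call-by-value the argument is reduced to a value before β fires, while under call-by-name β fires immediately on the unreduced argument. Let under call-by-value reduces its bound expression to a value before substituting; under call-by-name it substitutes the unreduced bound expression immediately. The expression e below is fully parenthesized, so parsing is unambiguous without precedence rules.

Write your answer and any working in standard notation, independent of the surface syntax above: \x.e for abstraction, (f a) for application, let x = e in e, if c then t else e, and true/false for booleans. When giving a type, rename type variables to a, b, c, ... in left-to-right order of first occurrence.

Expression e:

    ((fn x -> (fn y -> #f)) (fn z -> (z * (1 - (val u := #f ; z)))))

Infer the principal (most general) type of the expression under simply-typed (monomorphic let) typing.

Trace:
\y._ : b -> Bool
\x._ : a -> b -> Bool
z : c
  unify c ~ Int
  unify Int ~ Int
let u : Bool
z : Int
  unify Int ~ Int
  unify Int ~ Int
\z._ : Int -> Int
  unify a -> b -> Bool ~ (Int -> Int) -> d
  unify a ~ Int -> Int
  unify b -> Bool ~ d
_ _ : b -> Bool

Answer: a -> Bool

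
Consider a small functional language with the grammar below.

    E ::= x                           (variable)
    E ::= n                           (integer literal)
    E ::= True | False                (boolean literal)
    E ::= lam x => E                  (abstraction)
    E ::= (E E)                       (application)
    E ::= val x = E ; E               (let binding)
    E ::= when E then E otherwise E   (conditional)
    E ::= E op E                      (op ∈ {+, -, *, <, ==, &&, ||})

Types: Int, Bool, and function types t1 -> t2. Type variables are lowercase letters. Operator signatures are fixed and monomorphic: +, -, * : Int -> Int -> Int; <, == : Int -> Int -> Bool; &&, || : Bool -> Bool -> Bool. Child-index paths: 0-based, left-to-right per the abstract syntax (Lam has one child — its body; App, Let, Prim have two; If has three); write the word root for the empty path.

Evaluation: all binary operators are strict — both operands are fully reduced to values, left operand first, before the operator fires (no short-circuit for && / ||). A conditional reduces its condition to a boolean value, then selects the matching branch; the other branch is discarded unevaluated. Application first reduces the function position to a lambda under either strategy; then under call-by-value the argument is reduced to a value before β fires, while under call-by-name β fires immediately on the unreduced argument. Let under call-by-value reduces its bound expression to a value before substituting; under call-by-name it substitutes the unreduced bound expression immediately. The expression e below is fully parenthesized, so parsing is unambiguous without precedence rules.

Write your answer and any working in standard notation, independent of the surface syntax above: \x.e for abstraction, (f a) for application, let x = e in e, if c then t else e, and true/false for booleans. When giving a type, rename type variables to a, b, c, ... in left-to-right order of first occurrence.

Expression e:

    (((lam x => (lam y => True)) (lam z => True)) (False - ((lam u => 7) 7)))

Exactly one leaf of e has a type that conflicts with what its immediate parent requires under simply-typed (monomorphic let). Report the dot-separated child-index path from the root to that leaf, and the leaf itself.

Trace:
\y._ : b -> Bool
\x._ : a -> b -> Bool
\z._ : c -> Bool
  unify a -> b -> Bool ~ (c -> Bool) -> d
  unify a ~ c -> Bool
  unify b -> Bool ~ d
_ _ : b -> Bool
  unify Bool ~ Int
  FAIL: mismatch Bool ~ Int

Answer: 1.0 : false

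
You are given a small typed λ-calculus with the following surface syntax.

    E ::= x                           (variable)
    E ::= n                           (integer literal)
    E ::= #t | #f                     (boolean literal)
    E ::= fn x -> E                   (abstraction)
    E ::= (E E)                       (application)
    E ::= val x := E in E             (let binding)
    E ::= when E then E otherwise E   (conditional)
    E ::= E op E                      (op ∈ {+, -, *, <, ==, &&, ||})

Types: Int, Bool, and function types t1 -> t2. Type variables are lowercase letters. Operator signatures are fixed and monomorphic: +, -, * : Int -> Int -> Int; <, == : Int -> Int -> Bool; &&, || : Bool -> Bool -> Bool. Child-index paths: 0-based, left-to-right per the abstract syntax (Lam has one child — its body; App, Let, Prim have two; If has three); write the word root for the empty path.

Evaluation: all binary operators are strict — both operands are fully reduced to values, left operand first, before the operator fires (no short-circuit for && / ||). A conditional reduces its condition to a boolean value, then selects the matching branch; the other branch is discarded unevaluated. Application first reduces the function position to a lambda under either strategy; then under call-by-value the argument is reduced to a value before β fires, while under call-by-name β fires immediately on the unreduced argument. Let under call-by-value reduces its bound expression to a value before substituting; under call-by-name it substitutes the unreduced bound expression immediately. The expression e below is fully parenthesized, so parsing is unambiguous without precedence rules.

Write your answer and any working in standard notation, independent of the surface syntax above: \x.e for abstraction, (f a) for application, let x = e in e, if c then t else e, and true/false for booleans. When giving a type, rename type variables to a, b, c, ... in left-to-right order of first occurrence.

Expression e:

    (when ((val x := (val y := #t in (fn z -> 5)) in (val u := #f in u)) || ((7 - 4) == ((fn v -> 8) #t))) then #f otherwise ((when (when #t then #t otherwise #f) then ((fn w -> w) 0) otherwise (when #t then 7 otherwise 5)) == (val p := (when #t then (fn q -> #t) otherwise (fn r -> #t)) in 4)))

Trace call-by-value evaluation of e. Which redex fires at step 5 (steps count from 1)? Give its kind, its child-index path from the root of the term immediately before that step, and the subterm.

Answer: beta at 0.1.1 : ((\v.8) true)

Trace:
step 0: (if ((let x = (let y = true in (\z.5)) in (let u = false in u)) || ((7 - 4) == ((\v.8) true))) then false else ((if (if true then true else false) then ((\w.w) 0) else (if true then 7 else 5)) == (let p = (if true then (\q.true) else (\r.true)) in 4)))
step 1: [let@0.0.0] (if ((let x = (\z.5) in (let u = false in u)) || ((7 - 4) == ((\v.8) true))) then false else ((if (if true then true else false) then ((\w.w) 0) else (if true then 7 else 5)) == (let p = (if true then (\q.true) else (\r.true)) in 4)))
step 2: [let@0.0] (if ((let u = false in u) || ((7 - 4) == ((\v.8) true))) then false else ((if (if true then true else false) then ((\w.w) 0) else (if true then 7 else 5)) == (let p = (if true then (\q.true) else (\r.true)) in 4)))
step 3: [let@0.0] (if (false || ((7 - 4) == ((\v.8) true))) then false else ((if (if true then true else false) then ((\w.w) 0) else (if true then 7 else 5)) == (let p = (if true then (\q.true) else (\r.true)) in 4)))
step 4: [delta@0.1.0] (if (false || (3 == ((\v.8) true))) then false else ((if (if true then true else false) then ((\w.w) 0) else (if true then 7 else 5)) == (let p = (if true then (\q.true) else (\r.true)) in 4)))
step 5: [beta@0.1.1] (if (false || (3 == 8)) then false else ((if (if true then true else false) then ((\w.w) 0) else (if true then 7 else 5)) == (let p = (if true then (\q.true) else (\r.true)) in 4)))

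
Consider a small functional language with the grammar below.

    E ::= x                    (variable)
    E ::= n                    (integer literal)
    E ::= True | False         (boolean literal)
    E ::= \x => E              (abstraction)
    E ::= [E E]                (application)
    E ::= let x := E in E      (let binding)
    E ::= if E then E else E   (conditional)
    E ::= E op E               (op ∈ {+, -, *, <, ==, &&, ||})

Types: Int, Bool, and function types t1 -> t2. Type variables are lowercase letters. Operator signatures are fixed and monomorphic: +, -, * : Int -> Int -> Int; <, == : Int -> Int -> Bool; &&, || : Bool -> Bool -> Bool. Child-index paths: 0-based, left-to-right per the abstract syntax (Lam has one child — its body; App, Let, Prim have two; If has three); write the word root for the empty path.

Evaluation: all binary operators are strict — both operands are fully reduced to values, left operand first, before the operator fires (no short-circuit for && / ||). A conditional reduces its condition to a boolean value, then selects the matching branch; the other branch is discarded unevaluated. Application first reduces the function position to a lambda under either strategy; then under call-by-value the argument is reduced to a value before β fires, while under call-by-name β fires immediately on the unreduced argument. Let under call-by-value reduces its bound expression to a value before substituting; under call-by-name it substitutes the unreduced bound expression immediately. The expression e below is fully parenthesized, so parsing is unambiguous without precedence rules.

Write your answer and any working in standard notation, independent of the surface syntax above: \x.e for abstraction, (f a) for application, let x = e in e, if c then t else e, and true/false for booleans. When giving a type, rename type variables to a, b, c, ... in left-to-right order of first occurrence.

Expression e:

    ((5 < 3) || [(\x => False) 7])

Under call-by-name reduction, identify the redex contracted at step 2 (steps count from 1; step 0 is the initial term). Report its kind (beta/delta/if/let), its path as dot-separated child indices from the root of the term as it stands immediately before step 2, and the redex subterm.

Answer: beta at 1 : ((\x.false) 7)

Derivation:
step 0: ((5 < 3) || ((\x.false) 7))
step 1: [delta@0] (false || ((\x.false) 7))
step 2: [beta@1] (false || false)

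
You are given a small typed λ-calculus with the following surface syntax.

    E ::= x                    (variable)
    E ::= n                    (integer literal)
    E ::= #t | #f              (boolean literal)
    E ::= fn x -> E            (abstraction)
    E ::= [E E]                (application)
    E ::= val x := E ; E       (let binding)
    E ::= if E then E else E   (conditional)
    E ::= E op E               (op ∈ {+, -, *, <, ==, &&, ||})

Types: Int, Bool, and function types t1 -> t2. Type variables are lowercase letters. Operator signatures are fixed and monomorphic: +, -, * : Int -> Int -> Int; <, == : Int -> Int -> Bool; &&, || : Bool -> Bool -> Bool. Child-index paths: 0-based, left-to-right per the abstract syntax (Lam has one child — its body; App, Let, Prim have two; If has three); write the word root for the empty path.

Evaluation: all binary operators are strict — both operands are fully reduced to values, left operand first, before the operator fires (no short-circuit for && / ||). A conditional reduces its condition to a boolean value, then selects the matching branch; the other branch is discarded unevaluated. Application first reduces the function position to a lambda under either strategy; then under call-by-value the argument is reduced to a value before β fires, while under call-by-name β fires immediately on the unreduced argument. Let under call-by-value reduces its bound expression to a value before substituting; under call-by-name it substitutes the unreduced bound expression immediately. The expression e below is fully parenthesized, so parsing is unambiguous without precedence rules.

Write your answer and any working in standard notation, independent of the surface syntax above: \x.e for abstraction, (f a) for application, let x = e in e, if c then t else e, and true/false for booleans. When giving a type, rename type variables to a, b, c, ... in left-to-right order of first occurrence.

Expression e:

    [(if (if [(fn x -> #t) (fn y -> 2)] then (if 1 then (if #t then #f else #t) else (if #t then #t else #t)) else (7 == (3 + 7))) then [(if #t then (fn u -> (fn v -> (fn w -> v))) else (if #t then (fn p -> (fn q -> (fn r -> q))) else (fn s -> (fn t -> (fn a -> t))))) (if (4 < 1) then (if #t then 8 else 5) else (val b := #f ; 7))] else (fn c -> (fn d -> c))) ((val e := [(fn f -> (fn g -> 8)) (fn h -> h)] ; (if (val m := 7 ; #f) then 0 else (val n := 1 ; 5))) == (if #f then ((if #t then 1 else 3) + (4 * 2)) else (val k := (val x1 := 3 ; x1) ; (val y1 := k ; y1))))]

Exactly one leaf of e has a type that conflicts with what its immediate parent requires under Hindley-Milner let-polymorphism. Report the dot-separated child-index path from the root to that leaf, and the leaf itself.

Answer: 0.0.1.0 : 1

Trace:
\x._ : a -> Bool
\y._ : b -> Int
  unify a -> Bool ~ (b -> Int) -> c
  unify a ~ b -> Int
  unify Bool ~ c
_ _ : Bool
  unify Bool ~ Bool
  unify Int ~ Bool
  FAIL: mismatch Int ~ Bool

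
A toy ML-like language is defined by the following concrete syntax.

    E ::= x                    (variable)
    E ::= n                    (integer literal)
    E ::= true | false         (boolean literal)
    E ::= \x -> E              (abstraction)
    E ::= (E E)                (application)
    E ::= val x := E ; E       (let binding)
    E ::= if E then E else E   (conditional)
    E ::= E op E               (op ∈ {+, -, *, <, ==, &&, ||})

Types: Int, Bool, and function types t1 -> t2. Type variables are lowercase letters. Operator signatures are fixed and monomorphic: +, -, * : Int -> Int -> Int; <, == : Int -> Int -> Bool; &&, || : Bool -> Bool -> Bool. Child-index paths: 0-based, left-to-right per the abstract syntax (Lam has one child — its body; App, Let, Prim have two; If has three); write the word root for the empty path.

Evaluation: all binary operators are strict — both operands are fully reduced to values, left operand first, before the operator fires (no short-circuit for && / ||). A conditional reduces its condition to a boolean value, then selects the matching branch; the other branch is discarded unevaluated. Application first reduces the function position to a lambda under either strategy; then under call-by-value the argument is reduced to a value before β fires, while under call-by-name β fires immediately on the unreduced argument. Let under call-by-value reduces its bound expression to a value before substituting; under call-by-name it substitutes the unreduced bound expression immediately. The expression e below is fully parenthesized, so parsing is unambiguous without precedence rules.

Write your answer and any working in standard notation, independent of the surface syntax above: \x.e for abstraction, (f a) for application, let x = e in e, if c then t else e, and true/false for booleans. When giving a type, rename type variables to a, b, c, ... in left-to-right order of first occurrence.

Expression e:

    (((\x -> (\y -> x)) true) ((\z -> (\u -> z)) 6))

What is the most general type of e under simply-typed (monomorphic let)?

Answer: Bool

Derivation:
x : a
\y._ : b -> a
\x._ : a -> b -> a
  unify a -> b -> a ~ Bool -> c
  unify a ~ Bool
  unify b -> Bool ~ c
_ _ : b -> Bool
z : d
\u._ : e -> d
\z._ : d -> e -> d
  unify d -> e -> d ~ Int -> f
  unify d ~ Int
  unify e -> Int ~ f
_ _ : e -> Int
  unify b -> Bool ~ (e -> Int) -> g
  unify b ~ e -> Int
  unify Bool ~ g
_ _ : Bool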